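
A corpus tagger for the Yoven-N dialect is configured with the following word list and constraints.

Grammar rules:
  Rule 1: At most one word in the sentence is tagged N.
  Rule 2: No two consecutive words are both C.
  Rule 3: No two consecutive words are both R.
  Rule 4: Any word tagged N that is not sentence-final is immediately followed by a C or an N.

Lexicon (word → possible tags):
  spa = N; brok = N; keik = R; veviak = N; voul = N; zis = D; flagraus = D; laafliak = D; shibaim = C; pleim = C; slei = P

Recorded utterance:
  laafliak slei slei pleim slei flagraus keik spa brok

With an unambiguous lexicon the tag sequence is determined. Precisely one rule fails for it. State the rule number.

1

Fixed tagging: D P P C P D R N N.
Checking each rule: R1 fails, R2 ok, R3 ok, R4 ok.
Only rule 1 fails.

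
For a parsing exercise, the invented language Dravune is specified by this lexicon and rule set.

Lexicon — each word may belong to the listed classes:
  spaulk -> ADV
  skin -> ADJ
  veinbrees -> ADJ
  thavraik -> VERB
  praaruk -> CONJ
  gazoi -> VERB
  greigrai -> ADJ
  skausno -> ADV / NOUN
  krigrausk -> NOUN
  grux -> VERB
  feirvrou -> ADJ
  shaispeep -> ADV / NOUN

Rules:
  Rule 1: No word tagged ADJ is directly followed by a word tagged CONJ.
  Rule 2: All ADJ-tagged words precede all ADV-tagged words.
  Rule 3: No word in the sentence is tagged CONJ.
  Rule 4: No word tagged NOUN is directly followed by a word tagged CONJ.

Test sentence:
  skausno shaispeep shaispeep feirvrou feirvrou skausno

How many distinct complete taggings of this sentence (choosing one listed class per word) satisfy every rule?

Candidates per position — 1:skausno {ADV,NOUN}; 2:shaispeep {ADV,NOUN}; 3:shaispeep {ADV,NOUN}; 4:feirvrou {ADJ}; 5:feirvrou {ADJ}; 6:skausno {ADV,NOUN}.
There are 16 candidate sequences in total.
The sequences that satisfy every rule: NOUN NOUN NOUN ADJ ADJ ADV; NOUN NOUN NOUN ADJ ADJ NOUN.
Count = 2.

2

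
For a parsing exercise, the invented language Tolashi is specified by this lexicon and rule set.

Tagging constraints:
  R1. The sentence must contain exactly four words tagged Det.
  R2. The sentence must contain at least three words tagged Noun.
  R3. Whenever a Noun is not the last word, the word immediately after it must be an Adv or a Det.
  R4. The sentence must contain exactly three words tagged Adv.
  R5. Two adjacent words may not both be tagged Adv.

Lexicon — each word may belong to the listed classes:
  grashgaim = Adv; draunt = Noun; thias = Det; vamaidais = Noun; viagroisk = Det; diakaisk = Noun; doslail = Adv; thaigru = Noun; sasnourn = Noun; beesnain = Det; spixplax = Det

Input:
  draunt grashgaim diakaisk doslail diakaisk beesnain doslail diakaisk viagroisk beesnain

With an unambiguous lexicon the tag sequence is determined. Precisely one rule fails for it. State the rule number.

1

Fixed tagging: Noun Adv Noun Adv Noun Det Adv Noun Det Det.
Checking each rule: R1 ✗, R2 ✓, R3 ✓, R4 ✓, R5 ✓.
Only rule 1 fails.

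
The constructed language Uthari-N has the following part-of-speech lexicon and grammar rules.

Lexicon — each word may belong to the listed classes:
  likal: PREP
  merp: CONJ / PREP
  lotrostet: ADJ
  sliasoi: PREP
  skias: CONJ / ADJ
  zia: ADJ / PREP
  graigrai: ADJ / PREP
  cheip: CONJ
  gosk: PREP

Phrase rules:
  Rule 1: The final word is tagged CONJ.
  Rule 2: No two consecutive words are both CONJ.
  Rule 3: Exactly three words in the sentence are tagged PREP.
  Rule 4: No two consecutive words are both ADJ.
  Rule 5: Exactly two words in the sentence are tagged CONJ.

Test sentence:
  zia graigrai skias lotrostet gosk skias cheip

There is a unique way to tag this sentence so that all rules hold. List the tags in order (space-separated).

Candidates per position — 1:zia {ADJ,PREP}; 2:graigrai {ADJ,PREP}; 3:skias {CONJ,ADJ}; 4:lotrostet {ADJ}; 5:gosk {PREP}; 6:skias {CONJ,ADJ}; 7:cheip {CONJ}.
If word 1 were ADJ, no tagging could satisfy rule 3; so word 1 is PREP.
If word 2 were ADJ, no tagging could satisfy rule 3; so word 2 is PREP.
If word 3 were ADJ, no tagging could satisfy rule 4; so word 3 is CONJ.
If word 6 were CONJ, no tagging could satisfy rule 2; so word 6 is ADJ.
The only consistent sequence is: PREP PREP CONJ ADJ PREP ADJ CONJ.
Checking: rule 1 holds; rule 2 holds; rule 3 holds; rule 4 holds; rule 5 holds.

PREP PREP CONJ ADJ PREP ADJ CONJ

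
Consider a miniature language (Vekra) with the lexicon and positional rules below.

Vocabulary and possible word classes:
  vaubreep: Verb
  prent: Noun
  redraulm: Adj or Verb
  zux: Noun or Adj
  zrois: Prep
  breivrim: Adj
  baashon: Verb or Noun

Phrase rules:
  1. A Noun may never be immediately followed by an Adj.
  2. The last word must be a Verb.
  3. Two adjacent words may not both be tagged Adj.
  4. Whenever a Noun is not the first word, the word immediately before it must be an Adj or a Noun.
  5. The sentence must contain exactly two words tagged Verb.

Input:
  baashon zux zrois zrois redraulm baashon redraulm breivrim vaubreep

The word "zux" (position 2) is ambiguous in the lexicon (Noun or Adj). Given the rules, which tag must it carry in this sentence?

Noun

Candidates per position — 1:baashon {Verb,Noun}; 2:zux {Noun,Adj}; 3:zrois {Prep}; 4:zrois {Prep}; 5:redraulm {Adj,Verb}; 6:baashon {Verb,Noun}; 7:redraulm {Adj,Verb}; 8:breivrim {Adj}; 9:vaubreep {Verb}.
If word 7 were Adj, no tagging could satisfy rule 3; so word 7 is Verb.
If word 1 were Verb, no tagging could satisfy rule 5; so word 1 is Noun.
If word 2 were Adj, no tagging could satisfy rule 1; so word 2 is Noun.
If word 5 were Verb, no tagging could satisfy rule 5; so word 5 is Adj.
If word 6 were Verb, no tagging could satisfy rule 5; so word 6 is Noun.
The unique satisfying tagging is: Noun Noun Prep Prep Adj Noun Verb Adj Verb.
Checking: rule 1 ✓; rule 2 ✓; rule 3 ✓; rule 4 ✓; rule 5 ✓.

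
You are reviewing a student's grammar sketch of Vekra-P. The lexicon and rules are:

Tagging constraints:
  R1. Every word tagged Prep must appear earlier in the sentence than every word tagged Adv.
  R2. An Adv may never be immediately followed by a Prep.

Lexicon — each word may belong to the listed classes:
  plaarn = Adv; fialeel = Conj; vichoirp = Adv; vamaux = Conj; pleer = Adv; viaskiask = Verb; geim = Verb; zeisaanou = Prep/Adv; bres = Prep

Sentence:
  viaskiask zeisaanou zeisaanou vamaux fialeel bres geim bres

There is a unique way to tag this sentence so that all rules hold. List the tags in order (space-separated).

Candidates per position — 1:viaskiask {Verb}; 2:zeisaanou {Prep,Adv}; 3:zeisaanou {Prep,Adv}; 4:vamaux {Conj}; 5:fialeel {Conj}; 6:bres {Prep}; 7:geim {Verb}; 8:bres {Prep}.
Position 2: tagging it Adv would leave rule 1 unsatisfiable, so it must be Prep.
Position 3: tagging it Adv would leave rule 1 unsatisfiable, so it must be Prep.
The only consistent sequence is: Verb Prep Prep Conj Conj Prep Verb Prep.
Checking: rule 1 ok; rule 2 ok.

Verb Prep Prep Conj Conj Prep Verb Prep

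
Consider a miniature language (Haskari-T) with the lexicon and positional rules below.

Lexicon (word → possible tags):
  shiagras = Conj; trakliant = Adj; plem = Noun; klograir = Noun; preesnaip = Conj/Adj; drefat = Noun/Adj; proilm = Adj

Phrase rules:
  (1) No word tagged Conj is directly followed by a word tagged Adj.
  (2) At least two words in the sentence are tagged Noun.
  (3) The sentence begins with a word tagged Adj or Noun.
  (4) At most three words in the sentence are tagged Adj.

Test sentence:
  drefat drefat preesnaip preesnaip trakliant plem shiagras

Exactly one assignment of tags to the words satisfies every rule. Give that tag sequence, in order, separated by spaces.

Candidates per position — 1:drefat {Noun,Adj}; 2:drefat {Noun,Adj}; 3:preesnaip {Conj,Adj}; 4:preesnaip {Conj,Adj}; 5:trakliant {Adj}; 6:plem {Noun}; 7:shiagras {Conj}.
Position 3: Conj is ruled out by rule 1; that leaves Adj.
Position 4: Conj is ruled out by rule 1; that leaves Adj.
Position 1: Adj is ruled out by rule 4; that leaves Noun.
Position 2: Adj is ruled out by rule 4; that leaves Noun.
The only consistent sequence is: Noun Noun Adj Adj Adj Noun Conj.
Checking: rule 1 satisfied; rule 2 satisfied; rule 3 satisfied; rule 4 satisfied.

Noun Noun Adj Adj Adj Noun Conj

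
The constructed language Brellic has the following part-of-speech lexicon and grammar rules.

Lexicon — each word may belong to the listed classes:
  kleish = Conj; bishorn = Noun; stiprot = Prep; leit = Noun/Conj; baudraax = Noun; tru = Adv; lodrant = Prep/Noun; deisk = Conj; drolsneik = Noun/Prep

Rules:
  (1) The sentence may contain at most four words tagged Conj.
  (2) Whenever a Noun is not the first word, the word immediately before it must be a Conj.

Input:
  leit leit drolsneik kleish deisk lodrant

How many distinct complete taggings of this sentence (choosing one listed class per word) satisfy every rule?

10

Candidates per position — 1:leit {Noun,Conj}; 2:leit {Noun,Conj}; 3:drolsneik {Noun,Prep}; 4:kleish {Conj}; 5:deisk {Conj}; 6:lodrant {Prep,Noun}.
There are 16 candidate sequences in total.
Checking each against the rules leaves 10 sequences.
Count = 10.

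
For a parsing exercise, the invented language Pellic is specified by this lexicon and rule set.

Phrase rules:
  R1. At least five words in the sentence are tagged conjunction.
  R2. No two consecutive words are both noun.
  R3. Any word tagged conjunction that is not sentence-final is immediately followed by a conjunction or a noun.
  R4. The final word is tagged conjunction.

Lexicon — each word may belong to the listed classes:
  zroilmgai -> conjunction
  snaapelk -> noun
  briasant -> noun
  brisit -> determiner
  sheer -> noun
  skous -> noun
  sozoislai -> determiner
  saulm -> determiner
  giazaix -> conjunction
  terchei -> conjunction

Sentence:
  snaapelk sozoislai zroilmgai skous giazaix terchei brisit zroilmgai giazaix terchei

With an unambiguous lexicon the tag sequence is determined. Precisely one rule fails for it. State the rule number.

Fixed tagging: noun determiner conjunction noun conjunction conjunction determiner conjunction conjunction conjunction.
Checking each rule: R1 ok, R2 ok, R3 fails, R4 ok.
Only rule 3 fails.

3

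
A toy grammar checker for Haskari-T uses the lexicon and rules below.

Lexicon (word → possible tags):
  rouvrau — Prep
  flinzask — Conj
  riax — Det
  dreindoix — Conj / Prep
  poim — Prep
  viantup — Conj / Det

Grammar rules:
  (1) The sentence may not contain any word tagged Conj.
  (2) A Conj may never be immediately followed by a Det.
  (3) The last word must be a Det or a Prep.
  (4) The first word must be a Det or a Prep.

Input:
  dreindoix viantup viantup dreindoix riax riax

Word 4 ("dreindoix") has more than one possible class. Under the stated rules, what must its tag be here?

Candidates per position — 1:dreindoix {Conj,Prep}; 2:viantup {Conj,Det}; 3:viantup {Conj,Det}; 4:dreindoix {Conj,Prep}; 5:riax {Det}; 6:riax {Det}.
Position 1: Conj is ruled out by rule 1; that leaves Prep.
Position 2: Conj is ruled out by rule 1; that leaves Det.
Position 3: Conj is ruled out by rule 1; that leaves Det.
Position 4: Conj is ruled out by rule 1; that leaves Prep.
The unique satisfying tagging is: Prep Det Det Prep Det Det.
Checking: rule 1 holds; rule 2 holds; rule 3 holds; rule 4 holds.

Prep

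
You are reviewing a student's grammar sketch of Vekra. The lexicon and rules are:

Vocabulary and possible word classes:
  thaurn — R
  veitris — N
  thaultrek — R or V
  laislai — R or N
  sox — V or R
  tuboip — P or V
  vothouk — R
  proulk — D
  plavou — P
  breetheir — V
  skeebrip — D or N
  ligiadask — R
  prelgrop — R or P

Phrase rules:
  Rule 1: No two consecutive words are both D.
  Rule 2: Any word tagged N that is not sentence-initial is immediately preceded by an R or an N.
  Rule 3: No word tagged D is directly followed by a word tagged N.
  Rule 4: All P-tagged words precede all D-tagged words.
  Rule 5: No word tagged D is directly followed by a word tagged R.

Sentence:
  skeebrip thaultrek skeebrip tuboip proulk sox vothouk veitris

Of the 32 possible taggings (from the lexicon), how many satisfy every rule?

5

Candidates per position — 1:skeebrip {D,N}; 2:thaultrek {R,V}; 3:skeebrip {D,N}; 4:tuboip {P,V}; 5:proulk {D}; 6:sox {V,R}; 7:vothouk {R}; 8:veitris {N}.
There are 32 candidate sequences in total.
The sequences that satisfy every rule: D V D V D V R N; N R D V D V R N; N R N P D V R N; N R N V D V R N; N V D V D V R N.
Count = 5.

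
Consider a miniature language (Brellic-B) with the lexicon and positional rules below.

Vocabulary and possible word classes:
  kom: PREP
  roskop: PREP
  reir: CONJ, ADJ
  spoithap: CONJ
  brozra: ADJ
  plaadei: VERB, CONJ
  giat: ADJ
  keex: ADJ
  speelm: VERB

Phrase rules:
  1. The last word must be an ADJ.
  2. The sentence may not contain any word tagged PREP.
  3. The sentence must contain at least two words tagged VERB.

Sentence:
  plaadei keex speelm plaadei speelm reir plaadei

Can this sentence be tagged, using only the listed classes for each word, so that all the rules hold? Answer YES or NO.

NO

Candidates per position — 1:plaadei {VERB,CONJ}; 2:keex {ADJ}; 3:speelm {VERB}; 4:plaadei {VERB,CONJ}; 5:speelm {VERB}; 6:reir {CONJ,ADJ}; 7:plaadei {VERB,CONJ}.
Rule 1 cannot be satisfied by any choice of tags from the lexicon.
So there is no consistent tagging.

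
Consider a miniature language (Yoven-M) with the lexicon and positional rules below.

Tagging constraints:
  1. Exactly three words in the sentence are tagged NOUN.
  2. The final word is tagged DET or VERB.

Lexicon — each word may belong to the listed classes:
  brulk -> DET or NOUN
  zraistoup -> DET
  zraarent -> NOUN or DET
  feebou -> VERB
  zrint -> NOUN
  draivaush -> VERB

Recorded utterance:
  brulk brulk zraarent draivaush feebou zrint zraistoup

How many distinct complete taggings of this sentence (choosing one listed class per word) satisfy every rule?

Candidates per position — 1:brulk {DET,NOUN}; 2:brulk {DET,NOUN}; 3:zraarent {NOUN,DET}; 4:draivaush {VERB}; 5:feebou {VERB}; 6:zrint {NOUN}; 7:zraistoup {DET}.
There are 8 candidate sequences in total.
The sequences that satisfy every rule: DET NOUN NOUN VERB VERB NOUN DET; NOUN DET NOUN VERB VERB NOUN DET; NOUN NOUN DET VERB VERB NOUN DET.
Count = 3.

3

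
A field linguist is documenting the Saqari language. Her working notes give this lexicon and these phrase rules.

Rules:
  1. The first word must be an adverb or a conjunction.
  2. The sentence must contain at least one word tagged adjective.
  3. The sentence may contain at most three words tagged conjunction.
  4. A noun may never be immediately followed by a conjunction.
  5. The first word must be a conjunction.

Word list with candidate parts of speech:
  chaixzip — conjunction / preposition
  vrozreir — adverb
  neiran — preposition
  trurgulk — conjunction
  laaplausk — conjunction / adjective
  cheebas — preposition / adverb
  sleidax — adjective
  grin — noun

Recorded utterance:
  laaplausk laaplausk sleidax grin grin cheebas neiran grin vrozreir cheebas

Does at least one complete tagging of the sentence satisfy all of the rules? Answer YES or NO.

Candidates per position — 1:laaplausk {conjunction,adjective}; 2:laaplausk {conjunction,adjective}; 3:sleidax {adjective}; 4:grin {noun}; 5:grin {noun}; 6:cheebas {preposition,adverb}; 7:neiran {preposition}; 8:grin {noun}; 9:vrozreir {adverb}; 10:cheebas {preposition,adverb}.
One satisfying assignment: conjunction adjective adjective noun noun preposition preposition noun adverb adverb.
Check: rule 1 ✓; rule 2 ✓; rule 3 ✓; rule 4 ✓; rule 5 ✓.

YES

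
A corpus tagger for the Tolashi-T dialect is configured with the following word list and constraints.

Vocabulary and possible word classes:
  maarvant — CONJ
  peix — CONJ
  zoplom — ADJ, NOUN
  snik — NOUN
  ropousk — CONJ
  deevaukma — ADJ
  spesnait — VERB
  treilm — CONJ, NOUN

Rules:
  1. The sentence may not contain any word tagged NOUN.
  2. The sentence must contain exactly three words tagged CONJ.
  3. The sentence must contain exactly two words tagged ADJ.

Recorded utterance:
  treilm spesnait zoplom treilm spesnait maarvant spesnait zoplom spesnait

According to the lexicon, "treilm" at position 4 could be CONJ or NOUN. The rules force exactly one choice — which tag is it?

CONJ

Candidates per position — 1:treilm {CONJ,NOUN}; 2:spesnait {VERB}; 3:zoplom {ADJ,NOUN}; 4:treilm {CONJ,NOUN}; 5:spesnait {VERB}; 6:maarvant {CONJ}; 7:spesnait {VERB}; 8:zoplom {ADJ,NOUN}; 9:spesnait {VERB}.
At position 1, choosing NOUN makes rule 1 impossible to satisfy; hence CONJ.
At position 3, choosing NOUN makes rule 1 impossible to satisfy; hence ADJ.
At position 4, choosing NOUN makes rule 1 impossible to satisfy; hence CONJ.
At position 8, choosing NOUN makes rule 1 impossible to satisfy; hence ADJ.
So the tagging must be: CONJ VERB ADJ CONJ VERB CONJ VERB ADJ VERB.
Checking: rule 1 ok; rule 2 ok; rule 3 ok.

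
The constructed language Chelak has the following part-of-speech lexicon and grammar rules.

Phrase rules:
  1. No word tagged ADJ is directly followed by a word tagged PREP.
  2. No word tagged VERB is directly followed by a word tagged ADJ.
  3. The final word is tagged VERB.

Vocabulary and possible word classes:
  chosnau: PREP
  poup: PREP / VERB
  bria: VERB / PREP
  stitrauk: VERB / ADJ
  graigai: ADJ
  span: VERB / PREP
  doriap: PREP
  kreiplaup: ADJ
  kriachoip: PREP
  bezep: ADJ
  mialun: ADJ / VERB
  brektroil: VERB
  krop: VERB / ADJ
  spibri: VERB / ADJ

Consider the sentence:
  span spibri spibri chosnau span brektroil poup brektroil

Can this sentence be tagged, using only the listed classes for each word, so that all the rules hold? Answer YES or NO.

Candidates per position — 1:span {VERB,PREP}; 2:spibri {VERB,ADJ}; 3:spibri {VERB,ADJ}; 4:chosnau {PREP}; 5:span {VERB,PREP}; 6:brektroil {VERB}; 7:poup {PREP,VERB}; 8:brektroil {VERB}.
One satisfying assignment: PREP ADJ VERB PREP VERB VERB PREP VERB.
Rule-by-rule: rule 1 ok; rule 2 ok; rule 3 ok.

YES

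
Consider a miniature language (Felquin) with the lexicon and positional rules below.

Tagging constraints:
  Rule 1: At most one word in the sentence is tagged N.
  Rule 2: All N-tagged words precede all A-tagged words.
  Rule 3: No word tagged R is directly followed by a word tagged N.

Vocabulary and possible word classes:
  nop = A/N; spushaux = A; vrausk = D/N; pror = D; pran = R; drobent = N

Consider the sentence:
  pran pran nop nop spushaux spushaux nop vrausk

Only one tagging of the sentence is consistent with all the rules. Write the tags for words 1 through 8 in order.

Candidates per position — 1:pran {R}; 2:pran {R}; 3:nop {A,N}; 4:nop {A,N}; 5:spushaux {A}; 6:spushaux {A}; 7:nop {A,N}; 8:vrausk {D,N}.
Position 3: tagging it N would leave rule 3 unsatisfiable, so it must be A.
Position 4: tagging it N would leave rule 2 unsatisfiable, so it must be A.
Position 7: tagging it N would leave rule 2 unsatisfiable, so it must be A.
Position 8: tagging it N would leave rule 2 unsatisfiable, so it must be D.
That leaves exactly one tagging: R R A A A A A D.
Verifying each rule — rule 1 holds; rule 2 holds; rule 3 holds.

R R A A A A A D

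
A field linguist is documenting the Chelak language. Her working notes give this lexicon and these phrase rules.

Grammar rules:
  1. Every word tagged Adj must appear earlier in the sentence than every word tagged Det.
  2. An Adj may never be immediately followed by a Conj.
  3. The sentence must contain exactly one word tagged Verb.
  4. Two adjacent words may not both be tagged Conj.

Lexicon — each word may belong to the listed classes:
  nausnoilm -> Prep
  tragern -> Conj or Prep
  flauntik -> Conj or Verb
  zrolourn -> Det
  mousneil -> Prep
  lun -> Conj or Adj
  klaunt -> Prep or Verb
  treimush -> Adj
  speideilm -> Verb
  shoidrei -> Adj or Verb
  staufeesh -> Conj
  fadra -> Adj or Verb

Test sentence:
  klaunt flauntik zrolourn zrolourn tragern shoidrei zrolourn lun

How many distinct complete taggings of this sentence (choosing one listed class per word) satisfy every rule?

Candidates per position — 1:klaunt {Prep,Verb}; 2:flauntik {Conj,Verb}; 3:zrolourn {Det}; 4:zrolourn {Det}; 5:tragern {Conj,Prep}; 6:shoidrei {Adj,Verb}; 7:zrolourn {Det}; 8:lun {Conj,Adj}.
There are 32 candidate sequences in total.
The sequences that satisfy every rule: Prep Conj Det Det Conj Verb Det Conj; Prep Conj Det Det Prep Verb Det Conj.
Count = 2.

2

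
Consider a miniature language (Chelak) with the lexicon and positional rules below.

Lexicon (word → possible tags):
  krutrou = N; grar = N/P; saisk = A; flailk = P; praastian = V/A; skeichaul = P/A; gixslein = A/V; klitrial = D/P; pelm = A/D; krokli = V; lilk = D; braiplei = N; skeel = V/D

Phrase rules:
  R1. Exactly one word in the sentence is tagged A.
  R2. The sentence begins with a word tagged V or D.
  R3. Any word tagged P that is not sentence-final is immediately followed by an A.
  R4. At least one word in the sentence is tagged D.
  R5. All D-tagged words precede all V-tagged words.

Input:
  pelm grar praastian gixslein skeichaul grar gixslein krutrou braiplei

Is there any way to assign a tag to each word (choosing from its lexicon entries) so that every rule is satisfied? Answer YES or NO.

Candidates per position — 1:pelm {A,D}; 2:grar {N,P}; 3:praastian {V,A}; 4:gixslein {A,V}; 5:skeichaul {P,A}; 6:grar {N,P}; 7:gixslein {A,V}; 8:krutrou {N}; 9:braiplei {N}.
One satisfying assignment: D N V V A N V N N.
Verifying each rule — rule 1 satisfied; rule 2 satisfied; rule 3 satisfied; rule 4 satisfied; rule 5 satisfied.

YES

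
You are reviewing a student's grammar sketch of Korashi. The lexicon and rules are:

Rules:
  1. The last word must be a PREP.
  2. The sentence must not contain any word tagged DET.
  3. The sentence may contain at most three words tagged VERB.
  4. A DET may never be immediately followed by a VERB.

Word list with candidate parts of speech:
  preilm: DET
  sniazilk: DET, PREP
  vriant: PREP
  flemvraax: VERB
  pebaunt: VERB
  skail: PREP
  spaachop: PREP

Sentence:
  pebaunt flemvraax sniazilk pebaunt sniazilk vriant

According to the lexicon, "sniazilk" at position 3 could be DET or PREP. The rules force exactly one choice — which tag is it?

PREP

Candidates per position — 1:pebaunt {VERB}; 2:flemvraax {VERB}; 3:sniazilk {DET,PREP}; 4:pebaunt {VERB}; 5:sniazilk {DET,PREP}; 6:vriant {PREP}.
Word 3 cannot be DET — rule 2 would then fail for every completion. It is PREP.
Word 5 cannot be DET — rule 2 would then fail for every completion. It is PREP.
The unique satisfying tagging is: VERB VERB PREP VERB PREP PREP.
Verifying each rule — rule 1 holds; rule 2 holds; rule 3 holds; rule 4 holds.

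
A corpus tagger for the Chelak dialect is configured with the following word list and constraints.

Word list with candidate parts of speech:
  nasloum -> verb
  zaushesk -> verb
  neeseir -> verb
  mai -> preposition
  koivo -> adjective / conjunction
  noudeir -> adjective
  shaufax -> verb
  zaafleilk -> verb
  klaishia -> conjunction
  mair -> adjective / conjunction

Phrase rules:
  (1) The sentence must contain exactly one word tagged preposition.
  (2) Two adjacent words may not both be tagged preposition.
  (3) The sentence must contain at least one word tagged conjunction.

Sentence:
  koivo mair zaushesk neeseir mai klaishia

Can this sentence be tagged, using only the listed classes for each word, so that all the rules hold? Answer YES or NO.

Candidates per position — 1:koivo {adjective,conjunction}; 2:mair {adjective,conjunction}; 3:zaushesk {verb}; 4:neeseir {verb}; 5:mai {preposition}; 6:klaishia {conjunction}.
One satisfying assignment: conjunction adjective verb verb preposition conjunction.
Checking: rule 1 ✓; rule 2 ✓; rule 3 ✓.

YES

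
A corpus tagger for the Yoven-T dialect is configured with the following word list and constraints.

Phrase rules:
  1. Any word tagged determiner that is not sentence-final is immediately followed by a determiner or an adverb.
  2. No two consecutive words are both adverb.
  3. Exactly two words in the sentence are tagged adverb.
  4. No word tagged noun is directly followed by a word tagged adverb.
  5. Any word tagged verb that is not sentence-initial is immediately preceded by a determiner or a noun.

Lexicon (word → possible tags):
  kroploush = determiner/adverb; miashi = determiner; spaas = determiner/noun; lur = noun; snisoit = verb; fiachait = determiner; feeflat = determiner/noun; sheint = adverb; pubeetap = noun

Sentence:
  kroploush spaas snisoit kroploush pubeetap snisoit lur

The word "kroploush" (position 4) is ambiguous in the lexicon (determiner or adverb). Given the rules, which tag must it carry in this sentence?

adverb

Candidates per position — 1:kroploush {determiner,adverb}; 2:spaas {determiner,noun}; 3:snisoit {verb}; 4:kroploush {determiner,adverb}; 5:pubeetap {noun}; 6:snisoit {verb}; 7:lur {noun}.
Position 1: tagging it determiner would leave rule 1 unsatisfiable, so it must be adverb.
Position 2: tagging it determiner would leave rule 1 unsatisfiable, so it must be noun.
Position 4: tagging it determiner would leave rule 1 unsatisfiable, so it must be adverb.
So the tagging must be: adverb noun verb adverb noun verb noun.
Rule-by-rule: rule 1 satisfied; rule 2 satisfied; rule 3 satisfied; rule 4 satisfied; rule 5 satisfied.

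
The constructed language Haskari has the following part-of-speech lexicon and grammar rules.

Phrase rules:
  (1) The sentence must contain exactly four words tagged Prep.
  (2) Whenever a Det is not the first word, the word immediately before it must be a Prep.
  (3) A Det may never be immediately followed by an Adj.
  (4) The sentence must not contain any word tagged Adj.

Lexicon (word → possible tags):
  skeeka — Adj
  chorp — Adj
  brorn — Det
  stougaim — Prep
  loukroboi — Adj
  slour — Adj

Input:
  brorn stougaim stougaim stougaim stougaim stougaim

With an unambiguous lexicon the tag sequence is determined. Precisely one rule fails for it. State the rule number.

Fixed tagging: Det Prep Prep Prep Prep Prep.
Checking each rule: R1 ✗, R2 ✓, R3 ✓, R4 ✓.
Only rule 1 fails.

1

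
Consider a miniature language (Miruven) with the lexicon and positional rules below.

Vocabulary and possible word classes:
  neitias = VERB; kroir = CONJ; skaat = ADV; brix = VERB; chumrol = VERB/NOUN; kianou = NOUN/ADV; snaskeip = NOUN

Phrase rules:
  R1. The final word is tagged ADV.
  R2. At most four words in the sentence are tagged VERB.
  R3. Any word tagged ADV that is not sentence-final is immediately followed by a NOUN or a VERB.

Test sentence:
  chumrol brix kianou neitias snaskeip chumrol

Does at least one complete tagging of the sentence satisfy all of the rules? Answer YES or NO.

Candidates per position — 1:chumrol {VERB,NOUN}; 2:brix {VERB}; 3:kianou {NOUN,ADV}; 4:neitias {VERB}; 5:snaskeip {NOUN}; 6:chumrol {VERB,NOUN}.
Rule 1 cannot be satisfied by any choice of tags from the lexicon.
So there is no consistent tagging.

NO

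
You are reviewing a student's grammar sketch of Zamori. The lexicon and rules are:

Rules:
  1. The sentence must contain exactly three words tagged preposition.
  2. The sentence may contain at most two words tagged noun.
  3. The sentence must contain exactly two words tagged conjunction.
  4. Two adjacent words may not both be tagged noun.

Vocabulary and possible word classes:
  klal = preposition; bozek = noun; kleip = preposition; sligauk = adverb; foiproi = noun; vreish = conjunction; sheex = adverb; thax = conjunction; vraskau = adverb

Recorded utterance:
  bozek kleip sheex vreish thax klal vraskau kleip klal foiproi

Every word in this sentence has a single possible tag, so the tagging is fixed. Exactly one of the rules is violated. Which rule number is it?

Fixed tagging: noun preposition adverb conjunction conjunction preposition adverb preposition preposition noun.
Applying the rules: R1 fails, R2 ok, R3 ok, R4 ok.
Only rule 1 fails.

1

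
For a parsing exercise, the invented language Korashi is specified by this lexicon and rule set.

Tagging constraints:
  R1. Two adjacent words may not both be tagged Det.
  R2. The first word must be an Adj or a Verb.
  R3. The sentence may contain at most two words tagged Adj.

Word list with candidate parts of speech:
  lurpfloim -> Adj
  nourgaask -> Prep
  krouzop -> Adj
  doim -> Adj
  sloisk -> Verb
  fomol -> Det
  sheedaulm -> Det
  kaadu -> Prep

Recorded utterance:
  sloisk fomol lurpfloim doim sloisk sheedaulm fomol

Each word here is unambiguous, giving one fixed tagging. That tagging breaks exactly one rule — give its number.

1

Fixed tagging: Verb Det Adj Adj Verb Det Det.
Rule check: R1 violated, R2 holds, R3 holds.
Only rule 1 fails.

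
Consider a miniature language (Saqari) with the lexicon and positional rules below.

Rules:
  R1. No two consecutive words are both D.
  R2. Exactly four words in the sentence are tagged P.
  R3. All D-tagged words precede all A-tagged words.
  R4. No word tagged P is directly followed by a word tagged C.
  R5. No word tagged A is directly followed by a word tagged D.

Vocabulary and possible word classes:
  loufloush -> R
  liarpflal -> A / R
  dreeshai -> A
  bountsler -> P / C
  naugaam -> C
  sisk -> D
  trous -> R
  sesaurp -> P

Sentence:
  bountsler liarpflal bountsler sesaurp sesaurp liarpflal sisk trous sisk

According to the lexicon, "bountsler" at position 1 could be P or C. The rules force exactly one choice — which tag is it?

P

Candidates per position — 1:bountsler {P,C}; 2:liarpflal {A,R}; 3:bountsler {P,C}; 4:sesaurp {P}; 5:sesaurp {P}; 6:liarpflal {A,R}; 7:sisk {D}; 8:trous {R}; 9:sisk {D}.
Word 1 cannot be C — rule 2 would then fail for every completion. It is P.
Word 2 cannot be A — rule 3 would then fail for every completion. It is R.
Word 3 cannot be C — rule 2 would then fail for every completion. It is P.
Word 6 cannot be A — rule 3 would then fail for every completion. It is R.
That leaves exactly one tagging: P R P P P R D R D.
Check: rule 1 ✓; rule 2 ✓; rule 3 ✓; rule 4 ✓; rule 5 ✓.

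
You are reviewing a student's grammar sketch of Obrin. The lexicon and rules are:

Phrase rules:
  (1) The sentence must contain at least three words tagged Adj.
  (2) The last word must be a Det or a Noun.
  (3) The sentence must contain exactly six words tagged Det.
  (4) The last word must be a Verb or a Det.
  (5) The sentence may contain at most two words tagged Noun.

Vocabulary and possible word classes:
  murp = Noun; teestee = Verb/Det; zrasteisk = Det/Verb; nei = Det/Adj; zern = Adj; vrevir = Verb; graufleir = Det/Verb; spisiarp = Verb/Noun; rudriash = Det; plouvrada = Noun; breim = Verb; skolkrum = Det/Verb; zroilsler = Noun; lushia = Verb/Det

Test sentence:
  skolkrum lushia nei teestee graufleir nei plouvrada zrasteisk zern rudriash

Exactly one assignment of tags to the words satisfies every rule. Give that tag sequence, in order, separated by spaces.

Candidates per position — 1:skolkrum {Det,Verb}; 2:lushia {Verb,Det}; 3:nei {Det,Adj}; 4:teestee {Verb,Det}; 5:graufleir {Det,Verb}; 6:nei {Det,Adj}; 7:plouvrada {Noun}; 8:zrasteisk {Det,Verb}; 9:zern {Adj}; 10:rudriash {Det}.
If word 3 were Det, no tagging could satisfy rule 1; so word 3 is Adj.
If word 6 were Det, no tagging could satisfy rule 1; so word 6 is Adj.
If word 8 were Verb, no tagging could satisfy rule 3; so word 8 is Det.
If word 1 were Verb, no tagging could satisfy rule 3; so word 1 is Det.
If word 2 were Verb, no tagging could satisfy rule 3; so word 2 is Det.
If word 4 were Verb, no tagging could satisfy rule 3; so word 4 is Det.
If word 5 were Verb, no tagging could satisfy rule 3; so word 5 is Det.
That leaves exactly one tagging: Det Det Adj Det Det Adj Noun Det Adj Det.
Checking: rule 1 holds; rule 2 holds; rule 3 holds; rule 4 holds; rule 5 holds.

Det Det Adj Det Det Adj Noun Det Adj Det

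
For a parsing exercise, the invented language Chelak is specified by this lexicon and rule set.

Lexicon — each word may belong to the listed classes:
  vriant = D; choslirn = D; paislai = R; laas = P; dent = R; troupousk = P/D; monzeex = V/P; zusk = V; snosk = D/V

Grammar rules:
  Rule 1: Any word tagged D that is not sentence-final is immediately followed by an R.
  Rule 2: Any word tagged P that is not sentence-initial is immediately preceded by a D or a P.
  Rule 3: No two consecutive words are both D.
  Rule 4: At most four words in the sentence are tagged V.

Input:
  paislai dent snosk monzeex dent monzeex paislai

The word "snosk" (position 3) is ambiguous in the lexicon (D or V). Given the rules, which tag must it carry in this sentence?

V

Candidates per position — 1:paislai {R}; 2:dent {R}; 3:snosk {D,V}; 4:monzeex {V,P}; 5:dent {R}; 6:monzeex {V,P}; 7:paislai {R}.
Position 3: tagging it D would leave rule 1 unsatisfiable, so it must be V.
Position 4: tagging it P would leave rule 2 unsatisfiable, so it must be V.
Position 6: tagging it P would leave rule 2 unsatisfiable, so it must be V.
The only consistent sequence is: R R V V R V R.
Verifying each rule — rule 1 ok; rule 2 ok; rule 3 ok; rule 4 ok.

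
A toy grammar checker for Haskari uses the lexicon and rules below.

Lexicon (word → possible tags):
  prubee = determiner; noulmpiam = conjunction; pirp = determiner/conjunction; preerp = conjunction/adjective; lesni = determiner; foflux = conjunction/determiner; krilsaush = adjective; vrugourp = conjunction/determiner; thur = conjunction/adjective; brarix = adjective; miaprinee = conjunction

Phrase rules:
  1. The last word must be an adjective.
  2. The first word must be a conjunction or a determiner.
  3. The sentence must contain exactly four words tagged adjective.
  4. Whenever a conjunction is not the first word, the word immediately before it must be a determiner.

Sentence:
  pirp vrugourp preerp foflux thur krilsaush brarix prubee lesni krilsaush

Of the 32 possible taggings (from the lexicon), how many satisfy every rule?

Candidates per position — 1:pirp {determiner,conjunction}; 2:vrugourp {conjunction,determiner}; 3:preerp {conjunction,adjective}; 4:foflux {conjunction,determiner}; 5:thur {conjunction,adjective}; 6:krilsaush {adjective}; 7:brarix {adjective}; 8:prubee {determiner}; 9:lesni {determiner}; 10:krilsaush {adjective}.
There are 32 candidate sequences in total.
The sequences that satisfy every rule: determiner conjunction adjective determiner conjunction adjective adjective determiner determiner adjective; determiner determiner conjunction determiner adjective adjective adjective determiner determiner adjective; determiner determiner adjective determiner conjunction adjective adjective determiner determiner adjective; conjunction determiner conjunction determiner adjective adjective adjective determiner determiner adjective; conjunction determiner adjective determiner conjunction adjective adjective determiner determiner adjective.
Count = 5.

5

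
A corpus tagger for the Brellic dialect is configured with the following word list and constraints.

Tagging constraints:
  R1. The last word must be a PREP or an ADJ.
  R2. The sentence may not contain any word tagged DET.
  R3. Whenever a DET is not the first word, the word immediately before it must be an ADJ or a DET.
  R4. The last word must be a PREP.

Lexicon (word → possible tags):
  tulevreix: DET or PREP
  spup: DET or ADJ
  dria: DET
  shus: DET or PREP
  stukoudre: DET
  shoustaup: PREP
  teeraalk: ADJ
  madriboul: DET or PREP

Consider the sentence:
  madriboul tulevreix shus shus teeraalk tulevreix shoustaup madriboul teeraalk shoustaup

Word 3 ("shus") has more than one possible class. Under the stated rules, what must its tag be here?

Candidates per position — 1:madriboul {DET,PREP}; 2:tulevreix {DET,PREP}; 3:shus {DET,PREP}; 4:shus {DET,PREP}; 5:teeraalk {ADJ}; 6:tulevreix {DET,PREP}; 7:shoustaup {PREP}; 8:madriboul {DET,PREP}; 9:teeraalk {ADJ}; 10:shoustaup {PREP}.
Word 1 cannot be DET — rule 2 would then fail for every completion. It is PREP.
Word 2 cannot be DET — rule 2 would then fail for every completion. It is PREP.
Word 3 cannot be DET — rule 2 would then fail for every completion. It is PREP.
Word 4 cannot be DET — rule 2 would then fail for every completion. It is PREP.
Word 6 cannot be DET — rule 2 would then fail for every completion. It is PREP.
Word 8 cannot be DET — rule 2 would then fail for every completion. It is PREP.
The unique satisfying tagging is: PREP PREP PREP PREP ADJ PREP PREP PREP ADJ PREP.
Rule-by-rule: rule 1 ✓; rule 2 ✓; rule 3 ✓; rule 4 ✓.

PREP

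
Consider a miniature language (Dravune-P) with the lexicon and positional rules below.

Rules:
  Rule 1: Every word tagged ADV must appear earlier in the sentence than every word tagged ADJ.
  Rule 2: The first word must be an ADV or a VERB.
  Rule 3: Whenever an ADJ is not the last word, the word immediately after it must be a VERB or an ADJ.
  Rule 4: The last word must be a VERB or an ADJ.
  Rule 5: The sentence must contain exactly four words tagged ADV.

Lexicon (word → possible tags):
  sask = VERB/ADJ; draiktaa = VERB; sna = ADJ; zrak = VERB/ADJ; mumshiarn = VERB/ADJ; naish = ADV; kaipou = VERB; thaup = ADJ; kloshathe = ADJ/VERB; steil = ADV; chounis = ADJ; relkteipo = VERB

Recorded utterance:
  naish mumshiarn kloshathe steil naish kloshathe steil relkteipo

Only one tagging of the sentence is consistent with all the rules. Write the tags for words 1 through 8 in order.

ADV VERB VERB ADV ADV VERB ADV VERB

Candidates per position — 1:naish {ADV}; 2:mumshiarn {VERB,ADJ}; 3:kloshathe {ADJ,VERB}; 4:steil {ADV}; 5:naish {ADV}; 6:kloshathe {ADJ,VERB}; 7:steil {ADV}; 8:relkteipo {VERB}.
Word 2 cannot be ADJ — rule 1 would then fail for every completion. It is VERB.
Word 3 cannot be ADJ — rule 1 would then fail for every completion. It is VERB.
Word 6 cannot be ADJ — rule 1 would then fail for every completion. It is VERB.
So the tagging must be: ADV VERB VERB ADV ADV VERB ADV VERB.
Verifying each rule — rule 1 satisfied; rule 2 satisfied; rule 3 satisfied; rule 4 satisfied; rule 5 satisfied.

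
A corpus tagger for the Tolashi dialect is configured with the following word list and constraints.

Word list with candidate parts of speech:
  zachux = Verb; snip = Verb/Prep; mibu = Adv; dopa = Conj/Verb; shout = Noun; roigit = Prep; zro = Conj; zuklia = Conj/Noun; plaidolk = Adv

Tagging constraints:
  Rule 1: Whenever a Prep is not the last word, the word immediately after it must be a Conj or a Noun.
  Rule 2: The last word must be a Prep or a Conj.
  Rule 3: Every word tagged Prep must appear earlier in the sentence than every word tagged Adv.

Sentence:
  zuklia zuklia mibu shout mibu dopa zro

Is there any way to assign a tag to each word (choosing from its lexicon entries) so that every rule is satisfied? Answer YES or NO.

YES

Candidates per position — 1:zuklia {Conj,Noun}; 2:zuklia {Conj,Noun}; 3:mibu {Adv}; 4:shout {Noun}; 5:mibu {Adv}; 6:dopa {Conj,Verb}; 7:zro {Conj}.
One satisfying assignment: Noun Conj Adv Noun Adv Conj Conj.
Verifying each rule — rule 1 satisfied; rule 2 satisfied; rule 3 satisfied.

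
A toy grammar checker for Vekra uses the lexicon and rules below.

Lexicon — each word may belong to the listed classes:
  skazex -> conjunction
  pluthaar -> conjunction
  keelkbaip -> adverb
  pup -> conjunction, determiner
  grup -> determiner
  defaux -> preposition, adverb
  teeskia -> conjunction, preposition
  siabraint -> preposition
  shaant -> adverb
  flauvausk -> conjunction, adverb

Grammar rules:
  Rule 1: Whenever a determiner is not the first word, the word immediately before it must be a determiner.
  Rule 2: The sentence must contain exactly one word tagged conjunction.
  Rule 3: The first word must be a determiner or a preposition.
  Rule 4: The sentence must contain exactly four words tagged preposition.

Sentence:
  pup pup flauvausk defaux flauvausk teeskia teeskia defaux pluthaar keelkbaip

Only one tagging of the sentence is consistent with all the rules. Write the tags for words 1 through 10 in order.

Candidates per position — 1:pup {conjunction,determiner}; 2:pup {conjunction,determiner}; 3:flauvausk {conjunction,adverb}; 4:defaux {preposition,adverb}; 5:flauvausk {conjunction,adverb}; 6:teeskia {conjunction,preposition}; 7:teeskia {conjunction,preposition}; 8:defaux {preposition,adverb}; 9:pluthaar {conjunction}; 10:keelkbaip {adverb}.
Position 1: conjunction is ruled out by rule 2; that leaves determiner.
Position 2: conjunction is ruled out by rule 2; that leaves determiner.
Position 3: conjunction is ruled out by rule 2; that leaves adverb.
Position 4: adverb is ruled out by rule 4; that leaves preposition.
Position 5: conjunction is ruled out by rule 2; that leaves adverb.
Position 6: conjunction is ruled out by rule 2; that leaves preposition.
Position 7: conjunction is ruled out by rule 2; that leaves preposition.
Position 8: adverb is ruled out by rule 4; that leaves preposition.
The only consistent sequence is: determiner determiner adverb preposition adverb preposition preposition preposition conjunction adverb.
Rule-by-rule: rule 1 ok; rule 2 ok; rule 3 ok; rule 4 ok.

determiner determiner adverb preposition adverb preposition preposition preposition conjunction adverb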